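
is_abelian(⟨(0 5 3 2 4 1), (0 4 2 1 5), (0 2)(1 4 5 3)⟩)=no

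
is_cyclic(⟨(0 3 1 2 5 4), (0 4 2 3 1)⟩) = no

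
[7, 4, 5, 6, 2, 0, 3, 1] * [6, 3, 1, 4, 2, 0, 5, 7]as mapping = [0→7, 1→2, 2→0, 3→5, 4→1, 5→6, 6→4, 7→3]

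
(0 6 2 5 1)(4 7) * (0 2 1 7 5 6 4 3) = (0 4 5 7 3)(1 2 6)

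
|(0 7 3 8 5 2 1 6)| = 8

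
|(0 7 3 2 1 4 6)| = 7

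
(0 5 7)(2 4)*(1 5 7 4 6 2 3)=(0 7)(1 5 4 3)(2 6)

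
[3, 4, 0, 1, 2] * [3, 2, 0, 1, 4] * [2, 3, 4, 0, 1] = [3, 1, 0, 4, 2]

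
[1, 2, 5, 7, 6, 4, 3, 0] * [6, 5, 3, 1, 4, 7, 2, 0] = [5, 3, 7, 0, 2, 4, 1, 6]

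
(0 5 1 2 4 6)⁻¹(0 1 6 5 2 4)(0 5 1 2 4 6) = (0 1 4 6 5 2)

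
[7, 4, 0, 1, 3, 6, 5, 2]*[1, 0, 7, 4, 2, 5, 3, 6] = [6, 2, 1, 0, 4, 3, 5, 7]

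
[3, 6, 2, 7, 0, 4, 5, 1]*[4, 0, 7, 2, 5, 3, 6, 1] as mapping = [0→2, 1→6, 2→7, 3→1, 4→4, 5→5, 6→3, 7→0] 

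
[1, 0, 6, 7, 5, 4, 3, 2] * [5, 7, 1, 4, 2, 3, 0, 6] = [7, 5, 0, 6, 3, 2, 4, 1]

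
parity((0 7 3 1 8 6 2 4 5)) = even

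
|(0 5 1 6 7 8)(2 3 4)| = 6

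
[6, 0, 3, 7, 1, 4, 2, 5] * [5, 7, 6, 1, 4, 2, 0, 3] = [0, 5, 1, 3, 7, 4, 6, 2]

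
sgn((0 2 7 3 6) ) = 1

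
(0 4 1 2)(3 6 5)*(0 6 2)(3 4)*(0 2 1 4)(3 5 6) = (0 5)(1 2 3)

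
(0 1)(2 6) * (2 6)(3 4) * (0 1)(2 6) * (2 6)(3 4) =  ()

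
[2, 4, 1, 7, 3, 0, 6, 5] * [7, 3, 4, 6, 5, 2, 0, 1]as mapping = [0→4, 1→5, 2→3, 3→1, 4→6, 5→7, 6→0, 7→2]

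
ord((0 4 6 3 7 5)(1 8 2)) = 6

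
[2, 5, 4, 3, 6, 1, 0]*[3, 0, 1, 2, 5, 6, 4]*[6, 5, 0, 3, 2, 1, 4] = [5, 4, 1, 0, 2, 6, 3]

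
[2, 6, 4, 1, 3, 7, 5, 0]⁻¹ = [7, 3, 0, 4, 2, 6, 1, 5]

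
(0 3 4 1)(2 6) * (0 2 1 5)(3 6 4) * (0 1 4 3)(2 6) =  (0 2 3)(1 6 4 5)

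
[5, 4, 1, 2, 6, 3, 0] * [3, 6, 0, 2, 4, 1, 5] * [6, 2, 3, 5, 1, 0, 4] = [2, 1, 4, 6, 0, 3, 5]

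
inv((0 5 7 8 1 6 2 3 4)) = (0 4 3 2 6 1 8 7 5)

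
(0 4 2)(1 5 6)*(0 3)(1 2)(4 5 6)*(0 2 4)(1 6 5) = (0 1 5)(2 3)(4 6)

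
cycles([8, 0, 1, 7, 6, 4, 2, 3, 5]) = (0 8 5 4 6 2 1)(3 7)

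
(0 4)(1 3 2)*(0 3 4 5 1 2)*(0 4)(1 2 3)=(0 5 2 3 4 1)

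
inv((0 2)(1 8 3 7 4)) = (0 2)(1 4 7 3 8)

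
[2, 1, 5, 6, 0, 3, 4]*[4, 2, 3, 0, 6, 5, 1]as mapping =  [0→3, 1→2, 2→5, 3→1, 4→4, 5→0, 6→6]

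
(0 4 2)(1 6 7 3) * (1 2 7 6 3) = (0 4 7 1 3 2)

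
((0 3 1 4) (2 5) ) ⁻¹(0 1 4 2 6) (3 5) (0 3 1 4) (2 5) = (0 5 6 3 4) (1 2) 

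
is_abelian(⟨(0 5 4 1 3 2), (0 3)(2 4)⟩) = no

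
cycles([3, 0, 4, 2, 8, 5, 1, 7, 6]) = (0 3 2 4 8 6 1)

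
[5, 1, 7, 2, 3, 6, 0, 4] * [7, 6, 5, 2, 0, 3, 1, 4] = [3, 6, 4, 5, 2, 1, 7, 0]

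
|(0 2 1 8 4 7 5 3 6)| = 9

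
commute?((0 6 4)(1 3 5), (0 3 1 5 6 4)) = no:(0 6 4)(1 3 5) * (0 3 1 5 6 4) = (0 4 3 6), (0 3 1 5 6 4) * (0 6 4)(1 3 5) = (0 5 4 6)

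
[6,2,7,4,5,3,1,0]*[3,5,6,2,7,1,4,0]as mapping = [0→4,1→6,2→0,3→7,4→1,5→2,6→5,7→3]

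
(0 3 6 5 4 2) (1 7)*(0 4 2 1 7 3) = (1 3 6 5 2 4) 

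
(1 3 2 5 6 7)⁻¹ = (1 7 6 5 2 3)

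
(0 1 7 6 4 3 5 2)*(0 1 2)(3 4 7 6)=(0 2 1 6 7 3 5)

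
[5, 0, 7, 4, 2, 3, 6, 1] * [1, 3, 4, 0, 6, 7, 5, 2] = [7, 1, 2, 6, 4, 0, 5, 3]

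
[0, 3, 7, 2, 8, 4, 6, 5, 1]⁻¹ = [0, 8, 3, 1, 5, 7, 6, 2, 4]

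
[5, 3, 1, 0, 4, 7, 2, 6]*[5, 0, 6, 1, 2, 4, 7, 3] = [4, 1, 0, 5, 2, 3, 6, 7]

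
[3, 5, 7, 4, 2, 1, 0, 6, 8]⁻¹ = [6, 5, 4, 0, 3, 1, 7, 2, 8]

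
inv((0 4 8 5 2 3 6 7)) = (0 7 6 3 2 5 8 4)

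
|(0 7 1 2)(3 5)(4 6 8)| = 12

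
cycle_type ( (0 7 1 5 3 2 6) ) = 7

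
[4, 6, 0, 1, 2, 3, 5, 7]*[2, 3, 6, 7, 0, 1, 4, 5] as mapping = [0→0, 1→4, 2→2, 3→3, 4→6, 5→7, 6→1, 7→5] 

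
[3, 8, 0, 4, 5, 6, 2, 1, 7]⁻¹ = [2, 7, 6, 0, 3, 4, 5, 8, 1]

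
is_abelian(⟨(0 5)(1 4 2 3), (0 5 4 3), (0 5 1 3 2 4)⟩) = no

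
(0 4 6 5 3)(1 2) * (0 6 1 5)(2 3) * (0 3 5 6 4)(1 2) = (1 5)(2 6 3 4)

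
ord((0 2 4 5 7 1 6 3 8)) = 9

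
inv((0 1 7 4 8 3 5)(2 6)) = (0 5 3 8 4 7 1)(2 6)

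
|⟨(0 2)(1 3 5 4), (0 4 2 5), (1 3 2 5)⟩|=720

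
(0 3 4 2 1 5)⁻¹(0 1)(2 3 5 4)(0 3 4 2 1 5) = (0 2 1 4)(3 5)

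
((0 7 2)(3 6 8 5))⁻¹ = (0 2 7)(3 5 8 6)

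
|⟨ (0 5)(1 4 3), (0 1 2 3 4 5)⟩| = 720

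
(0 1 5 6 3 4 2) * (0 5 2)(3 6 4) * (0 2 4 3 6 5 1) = (1 4 2)(3 6 5)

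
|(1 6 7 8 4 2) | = 6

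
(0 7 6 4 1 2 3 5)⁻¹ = (0 5 3 2 1 4 6 7)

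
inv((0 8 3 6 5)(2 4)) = (0 5 6 3 8)(2 4)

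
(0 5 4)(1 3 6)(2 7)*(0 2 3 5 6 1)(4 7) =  (0 6)(1 5 7 3)(2 4)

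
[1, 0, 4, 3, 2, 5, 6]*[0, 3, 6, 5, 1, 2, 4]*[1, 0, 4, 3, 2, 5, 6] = [3, 1, 0, 5, 6, 4, 2]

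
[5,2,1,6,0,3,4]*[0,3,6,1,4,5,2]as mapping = [0→5,1→6,2→3,3→2,4→0,5→1,6→4]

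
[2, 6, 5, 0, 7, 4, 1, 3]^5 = [3, 6, 0, 7, 5, 2, 1, 4]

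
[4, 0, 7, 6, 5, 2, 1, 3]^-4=[7, 2, 1, 4, 3, 6, 5, 0]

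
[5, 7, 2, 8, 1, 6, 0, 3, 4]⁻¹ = [6, 4, 2, 7, 8, 0, 5, 1, 3]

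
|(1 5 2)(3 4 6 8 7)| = 15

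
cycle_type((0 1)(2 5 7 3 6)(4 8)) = 2^2.5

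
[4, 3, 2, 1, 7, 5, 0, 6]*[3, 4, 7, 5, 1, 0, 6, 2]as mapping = [0→1, 1→5, 2→7, 3→4, 4→2, 5→0, 6→3, 7→6]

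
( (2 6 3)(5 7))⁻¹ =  (2 3 6)(5 7)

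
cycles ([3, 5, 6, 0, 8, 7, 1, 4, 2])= (0 3)(1 5 7 4 8 2 6)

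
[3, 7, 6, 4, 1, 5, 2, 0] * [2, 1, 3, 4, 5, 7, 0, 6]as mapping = [0→4, 1→6, 2→0, 3→5, 4→1, 5→7, 6→3, 7→2]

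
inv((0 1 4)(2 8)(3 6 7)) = (0 4 1)(2 8)(3 7 6)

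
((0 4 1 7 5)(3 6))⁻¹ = (0 5 7 1 4)(3 6)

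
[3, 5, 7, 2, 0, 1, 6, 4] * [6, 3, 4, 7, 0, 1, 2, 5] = [7, 1, 5, 4, 6, 3, 2, 0]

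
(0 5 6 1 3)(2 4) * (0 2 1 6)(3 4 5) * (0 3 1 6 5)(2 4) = (0 1 2)(3 4 6 5)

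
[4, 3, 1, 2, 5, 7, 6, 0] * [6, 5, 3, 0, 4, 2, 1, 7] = [4, 0, 5, 3, 2, 7, 1, 6]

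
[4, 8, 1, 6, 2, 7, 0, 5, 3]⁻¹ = [6, 2, 4, 8, 0, 7, 3, 5, 1]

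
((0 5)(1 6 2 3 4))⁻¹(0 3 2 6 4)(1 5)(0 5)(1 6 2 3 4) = (0 6)(1 5 4 3 2)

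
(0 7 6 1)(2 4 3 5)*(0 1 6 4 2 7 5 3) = (0 5 7 4)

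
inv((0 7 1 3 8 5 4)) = (0 4 5 8 3 1 7)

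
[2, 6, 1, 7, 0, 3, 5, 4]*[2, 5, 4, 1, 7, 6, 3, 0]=[4, 3, 5, 0, 2, 1, 6, 7]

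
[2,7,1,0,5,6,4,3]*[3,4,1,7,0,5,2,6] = [1,6,4,3,5,2,0,7]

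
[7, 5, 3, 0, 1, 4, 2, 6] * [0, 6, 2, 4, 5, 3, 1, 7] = [7, 3, 4, 0, 6, 5, 2, 1]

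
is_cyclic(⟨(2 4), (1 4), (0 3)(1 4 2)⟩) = no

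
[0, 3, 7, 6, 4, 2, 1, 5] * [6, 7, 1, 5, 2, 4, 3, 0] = [6, 5, 0, 3, 2, 1, 7, 4]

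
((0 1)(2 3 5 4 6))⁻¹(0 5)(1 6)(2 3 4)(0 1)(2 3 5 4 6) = (0 2)(1 4)(3 5 6)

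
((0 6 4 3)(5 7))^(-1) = (0 3 4 6)(5 7)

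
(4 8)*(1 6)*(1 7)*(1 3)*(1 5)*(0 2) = (0 2)(1 6 7 3 5)(4 8)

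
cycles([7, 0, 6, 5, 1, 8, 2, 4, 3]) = (0 7 4 1)(2 6)(3 5 8)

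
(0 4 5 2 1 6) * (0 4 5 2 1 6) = (0 5 1)(2 6 4)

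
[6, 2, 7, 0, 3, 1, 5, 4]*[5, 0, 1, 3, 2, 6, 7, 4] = [7, 1, 4, 5, 3, 0, 6, 2]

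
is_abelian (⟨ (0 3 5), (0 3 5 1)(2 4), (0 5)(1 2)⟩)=no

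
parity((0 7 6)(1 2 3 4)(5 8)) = even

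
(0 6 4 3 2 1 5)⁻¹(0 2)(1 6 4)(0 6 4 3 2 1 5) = (1 6)(3 5 4)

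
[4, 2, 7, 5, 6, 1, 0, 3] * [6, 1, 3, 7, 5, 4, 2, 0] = [5, 3, 0, 4, 2, 1, 6, 7]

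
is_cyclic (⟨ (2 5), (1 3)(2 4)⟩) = no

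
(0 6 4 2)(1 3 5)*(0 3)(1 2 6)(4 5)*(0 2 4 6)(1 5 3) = (0 5 4)(1 2)(3 6)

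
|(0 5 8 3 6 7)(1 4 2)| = 6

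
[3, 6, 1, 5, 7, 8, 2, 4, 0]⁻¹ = [8, 2, 6, 0, 7, 3, 1, 4, 5]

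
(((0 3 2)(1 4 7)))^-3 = ()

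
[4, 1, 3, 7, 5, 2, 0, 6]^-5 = [5, 1, 7, 6, 2, 3, 4, 0]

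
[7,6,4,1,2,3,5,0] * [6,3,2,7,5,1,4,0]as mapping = [0→0,1→4,2→5,3→3,4→2,5→7,6→1,7→6]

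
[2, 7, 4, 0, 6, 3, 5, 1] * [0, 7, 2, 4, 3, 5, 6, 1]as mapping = [0→2, 1→1, 2→3, 3→0, 4→6, 5→4, 6→5, 7→7]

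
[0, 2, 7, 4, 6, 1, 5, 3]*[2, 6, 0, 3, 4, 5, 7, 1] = [2, 0, 1, 4, 7, 6, 5, 3]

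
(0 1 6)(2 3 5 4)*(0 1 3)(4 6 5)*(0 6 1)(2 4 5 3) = (0 2 6)(1 3 5)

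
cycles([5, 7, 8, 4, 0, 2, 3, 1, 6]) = (0 5 2 8 6 3 4)(1 7)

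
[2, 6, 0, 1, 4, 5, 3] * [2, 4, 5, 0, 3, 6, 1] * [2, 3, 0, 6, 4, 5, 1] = [5, 3, 0, 4, 6, 1, 2]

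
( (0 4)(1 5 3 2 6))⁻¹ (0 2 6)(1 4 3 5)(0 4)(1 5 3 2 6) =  (0 2 3 5)(1 4 6)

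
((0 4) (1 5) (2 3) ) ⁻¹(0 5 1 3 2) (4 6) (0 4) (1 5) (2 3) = (0 6) (1 5 2 3 4) 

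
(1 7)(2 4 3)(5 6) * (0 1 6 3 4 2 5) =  (0 1 7 6)(3 5)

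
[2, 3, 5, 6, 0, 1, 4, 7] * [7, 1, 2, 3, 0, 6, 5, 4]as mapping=[0→2, 1→3, 2→6, 3→5, 4→7, 5→1, 6→0, 7→4]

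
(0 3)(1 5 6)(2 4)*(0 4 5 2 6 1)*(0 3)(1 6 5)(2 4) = (1 4 5 6 3 2)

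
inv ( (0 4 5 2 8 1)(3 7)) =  (0 1 8 2 5 4)(3 7)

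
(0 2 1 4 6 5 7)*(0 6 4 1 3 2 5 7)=(0 5)(2 3)(6 7)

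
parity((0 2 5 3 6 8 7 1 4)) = even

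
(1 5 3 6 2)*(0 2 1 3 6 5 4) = (0 2 3 5 6 1 4)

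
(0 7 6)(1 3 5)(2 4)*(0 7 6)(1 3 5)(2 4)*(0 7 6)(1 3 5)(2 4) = (2 4)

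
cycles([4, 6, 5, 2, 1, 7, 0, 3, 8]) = (0 4 1 6)(2 5 7 3)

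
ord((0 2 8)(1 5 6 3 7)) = 15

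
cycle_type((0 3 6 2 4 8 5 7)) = 8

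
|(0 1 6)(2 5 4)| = 3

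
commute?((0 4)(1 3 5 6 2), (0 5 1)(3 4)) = no:(0 4)(1 3 5 6 2)*(0 5 1)(3 4) = (0 3 1 4 5 6 2), (0 5 1)(3 4)*(0 4)(1 3 5 6 2) = (0 6 2 1 4 5 3)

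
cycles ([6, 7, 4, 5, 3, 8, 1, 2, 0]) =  (0 6 1 7 2 4 3 5 8)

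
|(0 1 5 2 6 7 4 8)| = 8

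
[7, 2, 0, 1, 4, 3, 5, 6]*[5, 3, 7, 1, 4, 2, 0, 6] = [6, 7, 5, 3, 4, 1, 2, 0]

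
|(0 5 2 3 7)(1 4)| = 10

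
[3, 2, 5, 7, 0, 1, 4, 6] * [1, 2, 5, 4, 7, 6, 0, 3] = [4, 5, 6, 3, 1, 2, 7, 0]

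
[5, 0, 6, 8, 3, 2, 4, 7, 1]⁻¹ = [1, 8, 5, 4, 6, 0, 2, 7, 3]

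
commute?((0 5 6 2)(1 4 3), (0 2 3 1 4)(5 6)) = no:(0 5 6 2)(1 4 3) * (0 2 3 1 4)(5 6) = (0 6 3 4 1), (0 2 3 1 4)(5 6) * (0 5 6 2)(1 4 3) = (1 3 4 5 2)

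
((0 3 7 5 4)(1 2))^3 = (0 5 3 4 7)(1 2)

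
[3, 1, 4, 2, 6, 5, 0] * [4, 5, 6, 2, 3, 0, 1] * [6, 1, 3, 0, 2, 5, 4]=[3, 5, 0, 4, 1, 6, 2]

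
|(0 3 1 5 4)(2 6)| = 10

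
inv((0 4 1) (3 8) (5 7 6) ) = (0 1 4) (3 8) (5 6 7) 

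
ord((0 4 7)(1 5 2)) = 3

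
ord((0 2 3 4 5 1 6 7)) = 8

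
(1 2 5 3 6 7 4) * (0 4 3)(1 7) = (0 4 7 3 6 1 2 5)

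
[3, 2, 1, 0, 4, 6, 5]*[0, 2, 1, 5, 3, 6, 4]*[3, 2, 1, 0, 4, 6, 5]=[6, 2, 1, 3, 0, 4, 5]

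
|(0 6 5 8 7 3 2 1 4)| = 9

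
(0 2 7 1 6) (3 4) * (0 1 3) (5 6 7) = (0 2 5 6 1 7 3 4) 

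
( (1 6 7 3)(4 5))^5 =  (1 6 7 3)(4 5)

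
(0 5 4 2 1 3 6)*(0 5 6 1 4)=(0 6 5)(1 3)(2 4)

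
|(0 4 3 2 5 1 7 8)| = 8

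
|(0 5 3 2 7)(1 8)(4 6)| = 10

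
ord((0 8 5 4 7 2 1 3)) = 8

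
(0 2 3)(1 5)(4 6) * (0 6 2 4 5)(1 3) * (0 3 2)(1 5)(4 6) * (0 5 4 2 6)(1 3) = (2 4 5 6 3)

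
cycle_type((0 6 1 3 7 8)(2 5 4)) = 3.6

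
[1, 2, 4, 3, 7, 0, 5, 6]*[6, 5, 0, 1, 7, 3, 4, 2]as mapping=[0→5, 1→0, 2→7, 3→1, 4→2, 5→6, 6→3, 7→4]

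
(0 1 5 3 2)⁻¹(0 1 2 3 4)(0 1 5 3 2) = (0 2 4 1 5)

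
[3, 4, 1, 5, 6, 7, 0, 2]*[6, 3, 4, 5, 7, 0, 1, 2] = [5, 7, 3, 0, 1, 2, 6, 4]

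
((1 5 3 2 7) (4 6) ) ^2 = (1 3 7 5 2) 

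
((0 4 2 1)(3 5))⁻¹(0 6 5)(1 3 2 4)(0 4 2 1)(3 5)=(0 5 1 2)(3 4 6)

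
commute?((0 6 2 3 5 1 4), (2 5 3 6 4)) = no:(0 6 2 3 5 1 4) * (2 5 3 6 4) = (0 4)(1 2 6 5), (2 5 3 6 4) * (0 6 2 3 5 1 4) = (0 6)(1 4 3 2)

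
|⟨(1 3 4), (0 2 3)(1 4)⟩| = 120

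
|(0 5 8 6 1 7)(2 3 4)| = 6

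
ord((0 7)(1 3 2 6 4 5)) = 6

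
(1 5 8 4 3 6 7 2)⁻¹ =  (1 2 7 6 3 4 8 5)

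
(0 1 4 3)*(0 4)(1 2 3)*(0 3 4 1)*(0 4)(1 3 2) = (0 1 2)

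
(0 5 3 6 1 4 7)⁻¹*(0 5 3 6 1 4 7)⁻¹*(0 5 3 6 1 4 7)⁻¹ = (0 1 5 4 3 7 6)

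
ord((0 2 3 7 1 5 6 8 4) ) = 9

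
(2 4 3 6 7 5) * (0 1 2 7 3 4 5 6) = (0 1 2 5 7 6 3)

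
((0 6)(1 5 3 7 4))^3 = (0 6)(1 7 5 4 3)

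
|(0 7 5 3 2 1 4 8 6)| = 9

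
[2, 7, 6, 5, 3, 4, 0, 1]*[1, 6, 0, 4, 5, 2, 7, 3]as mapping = [0→0, 1→3, 2→7, 3→2, 4→4, 5→5, 6→1, 7→6]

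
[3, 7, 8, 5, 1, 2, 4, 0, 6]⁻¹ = [7, 4, 5, 0, 6, 3, 8, 1, 2]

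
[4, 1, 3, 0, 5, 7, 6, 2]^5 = [3, 1, 7, 2, 0, 4, 6, 5]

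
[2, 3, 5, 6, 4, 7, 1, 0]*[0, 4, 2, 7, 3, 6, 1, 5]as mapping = [0→2, 1→7, 2→6, 3→1, 4→3, 5→5, 6→4, 7→0]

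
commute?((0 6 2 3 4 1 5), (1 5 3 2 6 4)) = no:(0 6 2 3 4 1 5)*(1 5 3 2 6 4) = (0 4 5)(1 3), (1 5 3 2 6 4)*(0 6 2 3 4 1 5) = (0 6 1)(4 5)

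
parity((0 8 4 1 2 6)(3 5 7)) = odd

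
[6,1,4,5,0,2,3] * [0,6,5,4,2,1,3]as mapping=[0→3,1→6,2→2,3→1,4→0,5→5,6→4]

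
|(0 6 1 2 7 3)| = 6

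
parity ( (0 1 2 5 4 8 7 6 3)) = even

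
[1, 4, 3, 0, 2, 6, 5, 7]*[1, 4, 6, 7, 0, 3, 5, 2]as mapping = [0→4, 1→0, 2→7, 3→1, 4→6, 5→5, 6→3, 7→2]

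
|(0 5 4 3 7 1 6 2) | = 8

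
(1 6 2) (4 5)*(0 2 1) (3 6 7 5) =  (0 2) (1 7 5 4 3 6) 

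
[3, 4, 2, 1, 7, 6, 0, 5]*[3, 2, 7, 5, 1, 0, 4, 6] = [5, 1, 7, 2, 6, 4, 3, 0]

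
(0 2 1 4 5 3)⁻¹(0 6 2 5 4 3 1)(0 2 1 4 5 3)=(0 4 2 6 1 3 5)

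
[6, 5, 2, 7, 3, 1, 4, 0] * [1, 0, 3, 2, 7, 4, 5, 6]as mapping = [0→5, 1→4, 2→3, 3→6, 4→2, 5→0, 6→7, 7→1]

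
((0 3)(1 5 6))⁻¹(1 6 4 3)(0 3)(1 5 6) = (0 5 1 4)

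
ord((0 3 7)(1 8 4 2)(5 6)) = 12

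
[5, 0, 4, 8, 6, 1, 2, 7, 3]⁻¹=[1, 5, 6, 8, 2, 0, 4, 7, 3]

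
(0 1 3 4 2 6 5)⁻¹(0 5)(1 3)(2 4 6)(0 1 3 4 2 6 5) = (0 1)(2 5 6)(3 4)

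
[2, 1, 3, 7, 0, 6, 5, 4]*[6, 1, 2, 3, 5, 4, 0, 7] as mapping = [0→2, 1→1, 2→3, 3→7, 4→6, 5→0, 6→4, 7→5] 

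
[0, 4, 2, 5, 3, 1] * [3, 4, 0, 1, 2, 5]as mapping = [0→3, 1→2, 2→0, 3→5, 4→1, 5→4]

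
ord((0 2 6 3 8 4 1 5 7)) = 9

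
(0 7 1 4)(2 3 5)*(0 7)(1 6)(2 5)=(1 4 7 6)(2 3)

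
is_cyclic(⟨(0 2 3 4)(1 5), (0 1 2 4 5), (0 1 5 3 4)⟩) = no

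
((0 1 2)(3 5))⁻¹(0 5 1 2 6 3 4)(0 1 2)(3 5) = (0 6 5 4 1 3 2)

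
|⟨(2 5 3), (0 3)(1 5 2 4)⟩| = 360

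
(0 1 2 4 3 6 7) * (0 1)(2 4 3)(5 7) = (1 4 2 3 6 5 7)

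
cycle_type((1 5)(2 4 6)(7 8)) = 2^2.3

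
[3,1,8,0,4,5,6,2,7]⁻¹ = [3,1,7,0,4,5,6,8,2]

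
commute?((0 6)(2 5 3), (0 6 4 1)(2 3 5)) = no:(0 6)(2 5 3)*(0 6 4 1)(2 3 5) = (0 4 1), (0 6 4 1)(2 3 5)*(0 6)(2 5 3) = (1 6 4)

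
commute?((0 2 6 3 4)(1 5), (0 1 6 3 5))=no:(0 2 6 3 4)(1 5) * (0 1 6 3 5)=(0 2 3 4 1)(5 6), (0 1 6 3 5) * (0 2 6 3 4)(1 5)=(0 5 2 6 4)(1 3)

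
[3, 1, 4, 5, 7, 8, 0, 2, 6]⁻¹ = [6, 1, 7, 0, 2, 3, 8, 4, 5]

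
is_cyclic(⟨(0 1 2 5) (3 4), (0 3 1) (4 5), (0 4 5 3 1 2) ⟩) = no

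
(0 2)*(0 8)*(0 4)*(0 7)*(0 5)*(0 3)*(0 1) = (0 2 8 4 7 5 3 1)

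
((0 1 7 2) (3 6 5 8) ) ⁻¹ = (0 2 7 1) (3 8 5 6) 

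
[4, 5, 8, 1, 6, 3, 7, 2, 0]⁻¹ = [8, 3, 7, 5, 0, 1, 4, 6, 2]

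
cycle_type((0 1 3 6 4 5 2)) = 7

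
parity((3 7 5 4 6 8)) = odd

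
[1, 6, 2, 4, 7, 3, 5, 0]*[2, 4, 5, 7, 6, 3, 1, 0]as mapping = [0→4, 1→1, 2→5, 3→6, 4→0, 5→7, 6→3, 7→2]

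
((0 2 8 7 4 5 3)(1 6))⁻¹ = (0 3 5 4 7 8 2)(1 6)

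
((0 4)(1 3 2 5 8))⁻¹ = (0 4)(1 8 5 2 3)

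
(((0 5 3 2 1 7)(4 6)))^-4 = (0 3 1)(2 7 5)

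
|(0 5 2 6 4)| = 5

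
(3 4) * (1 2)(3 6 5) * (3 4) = (1 2)(4 6 5)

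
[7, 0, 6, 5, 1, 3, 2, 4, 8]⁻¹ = [1, 4, 6, 5, 7, 3, 2, 0, 8]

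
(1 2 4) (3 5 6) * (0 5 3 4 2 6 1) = (0 5 1 6 4) 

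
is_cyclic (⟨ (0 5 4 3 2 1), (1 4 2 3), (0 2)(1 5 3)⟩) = no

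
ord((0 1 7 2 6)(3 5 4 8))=20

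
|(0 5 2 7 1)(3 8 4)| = 15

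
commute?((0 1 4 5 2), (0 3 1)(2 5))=no:(0 1 4 5 2)*(0 3 1)(2 5)=(1 4 2 3), (0 3 1)(2 5)*(0 1 4 5 2)=(0 3 4 5)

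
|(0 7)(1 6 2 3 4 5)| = 6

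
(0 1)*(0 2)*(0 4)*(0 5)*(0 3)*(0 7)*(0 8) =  (0 1 2 4 5 3 7 8)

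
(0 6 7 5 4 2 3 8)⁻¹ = (0 8 3 2 4 5 7 6)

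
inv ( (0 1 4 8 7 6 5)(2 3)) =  (0 5 6 7 8 4 1)(2 3)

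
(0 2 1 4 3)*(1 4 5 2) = (0 1 5 2 4 3)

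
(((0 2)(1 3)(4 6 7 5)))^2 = (4 7)(5 6)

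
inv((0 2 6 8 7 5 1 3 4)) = (0 4 3 1 5 7 8 6 2)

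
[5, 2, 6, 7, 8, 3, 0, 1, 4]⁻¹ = [6, 7, 1, 5, 8, 0, 2, 3, 4]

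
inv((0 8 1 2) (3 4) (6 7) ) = (0 2 1 8) (3 4) (6 7) 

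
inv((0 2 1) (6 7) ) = (0 1 2) (6 7) 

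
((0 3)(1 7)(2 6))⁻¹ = (0 3)(1 7)(2 6)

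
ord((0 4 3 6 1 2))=6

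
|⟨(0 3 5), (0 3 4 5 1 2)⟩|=720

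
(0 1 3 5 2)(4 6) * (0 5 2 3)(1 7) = (0 7 1)(2 5 3)(4 6)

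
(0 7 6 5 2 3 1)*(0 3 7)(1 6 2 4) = (1 3 6 5 4)(2 7)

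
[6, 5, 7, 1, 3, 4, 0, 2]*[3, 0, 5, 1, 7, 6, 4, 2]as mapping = [0→4, 1→6, 2→2, 3→0, 4→1, 5→7, 6→3, 7→5]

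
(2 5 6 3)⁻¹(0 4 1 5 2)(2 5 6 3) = (0 4 1 6 5)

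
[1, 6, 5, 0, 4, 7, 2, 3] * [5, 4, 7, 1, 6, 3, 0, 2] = [4, 0, 3, 5, 6, 2, 7, 1]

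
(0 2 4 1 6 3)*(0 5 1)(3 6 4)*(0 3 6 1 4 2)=(1 2 6)(3 5 4)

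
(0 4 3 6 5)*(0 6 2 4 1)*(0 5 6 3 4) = (0 1 5 3 2)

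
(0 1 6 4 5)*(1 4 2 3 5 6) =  (0 4 6 2 3 5)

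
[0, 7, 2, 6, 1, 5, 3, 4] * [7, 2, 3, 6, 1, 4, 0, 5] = [7, 5, 3, 0, 2, 4, 6, 1]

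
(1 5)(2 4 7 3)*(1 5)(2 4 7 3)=(2 7)(3 4)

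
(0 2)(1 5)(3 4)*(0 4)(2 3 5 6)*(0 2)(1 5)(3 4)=(0 4 1 6)(2 3)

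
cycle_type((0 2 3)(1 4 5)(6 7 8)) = 3^3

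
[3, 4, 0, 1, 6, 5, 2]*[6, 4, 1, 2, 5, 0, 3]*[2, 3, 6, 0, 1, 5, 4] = [6, 5, 4, 1, 0, 2, 3]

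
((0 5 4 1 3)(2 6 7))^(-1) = (0 3 1 4 5)(2 7 6)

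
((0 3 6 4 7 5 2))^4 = (0 7 3 5 6 2 4)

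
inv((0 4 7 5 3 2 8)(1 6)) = (0 8 2 3 5 7 4)(1 6)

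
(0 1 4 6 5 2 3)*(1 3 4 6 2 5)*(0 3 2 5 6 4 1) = (0 2 1 4 5 6)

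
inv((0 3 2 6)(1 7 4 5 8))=(0 6 2 3)(1 8 5 4 7)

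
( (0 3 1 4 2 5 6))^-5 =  (0 1 2 6 3 4 5)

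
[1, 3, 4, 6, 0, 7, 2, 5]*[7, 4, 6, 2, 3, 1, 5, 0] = [4, 2, 3, 5, 7, 0, 6, 1]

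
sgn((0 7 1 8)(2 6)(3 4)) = -1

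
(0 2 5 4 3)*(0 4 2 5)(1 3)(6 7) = (0 5 2)(1 3 4)(6 7)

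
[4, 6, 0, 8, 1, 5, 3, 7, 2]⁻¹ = [2, 4, 8, 6, 0, 5, 1, 7, 3]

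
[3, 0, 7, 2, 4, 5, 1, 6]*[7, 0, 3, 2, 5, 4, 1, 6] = [2, 7, 6, 3, 5, 4, 0, 1]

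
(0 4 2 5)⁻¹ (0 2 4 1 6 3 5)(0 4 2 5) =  (0 4 5 2 1 6 3)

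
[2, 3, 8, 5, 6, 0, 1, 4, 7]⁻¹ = [5, 6, 0, 1, 7, 3, 4, 8, 2]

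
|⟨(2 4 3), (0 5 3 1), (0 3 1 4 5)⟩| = 720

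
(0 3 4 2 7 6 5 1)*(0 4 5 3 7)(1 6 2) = (0 7 2)(1 4)(3 5 6)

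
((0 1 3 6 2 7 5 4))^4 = (0 2)(1 7)(3 5)(4 6)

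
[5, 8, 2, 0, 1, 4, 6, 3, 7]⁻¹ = [3, 4, 2, 7, 5, 0, 6, 8, 1]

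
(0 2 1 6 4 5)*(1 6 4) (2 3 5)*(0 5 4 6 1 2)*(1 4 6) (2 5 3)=(0 2 4) (3 6 5) 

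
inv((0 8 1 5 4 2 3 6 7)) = (0 7 6 3 2 4 5 1 8)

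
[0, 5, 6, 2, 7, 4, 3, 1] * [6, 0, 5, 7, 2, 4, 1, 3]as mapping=[0→6, 1→4, 2→1, 3→5, 4→3, 5→2, 6→7, 7→0]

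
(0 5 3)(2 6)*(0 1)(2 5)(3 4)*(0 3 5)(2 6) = (0 6)(1 3)(4 5)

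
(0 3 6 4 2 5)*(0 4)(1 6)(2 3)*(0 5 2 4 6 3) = (0 4)(1 3)(5 6)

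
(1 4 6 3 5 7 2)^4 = (1 5 4 7 6 2 3)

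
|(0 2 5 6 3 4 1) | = 7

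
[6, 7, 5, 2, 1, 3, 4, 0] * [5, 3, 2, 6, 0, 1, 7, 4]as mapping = [0→7, 1→4, 2→1, 3→2, 4→3, 5→6, 6→0, 7→5]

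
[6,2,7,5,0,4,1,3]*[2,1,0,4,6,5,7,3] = [7,0,3,5,2,6,1,4]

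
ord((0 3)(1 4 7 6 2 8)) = 6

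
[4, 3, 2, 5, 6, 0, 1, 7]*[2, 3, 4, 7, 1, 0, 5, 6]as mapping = [0→1, 1→7, 2→4, 3→0, 4→5, 5→2, 6→3, 7→6]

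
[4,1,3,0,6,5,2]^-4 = [4,1,3,0,6,5,2]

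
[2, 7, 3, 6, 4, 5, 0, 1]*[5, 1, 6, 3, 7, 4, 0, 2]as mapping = [0→6, 1→2, 2→3, 3→0, 4→7, 5→4, 6→5, 7→1]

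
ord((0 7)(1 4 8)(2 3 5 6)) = 12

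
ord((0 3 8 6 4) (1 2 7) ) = 15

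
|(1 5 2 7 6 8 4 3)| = 8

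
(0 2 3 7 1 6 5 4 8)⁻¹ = (0 8 4 5 6 1 7 3 2)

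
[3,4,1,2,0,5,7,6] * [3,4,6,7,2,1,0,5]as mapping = [0→7,1→2,2→4,3→6,4→3,5→1,6→5,7→0]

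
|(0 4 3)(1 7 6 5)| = 12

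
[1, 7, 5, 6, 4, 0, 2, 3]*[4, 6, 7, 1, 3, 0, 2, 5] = [6, 5, 0, 2, 3, 4, 7, 1]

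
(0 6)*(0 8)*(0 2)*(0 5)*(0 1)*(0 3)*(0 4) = (0 6 8 2 5 1 3 4)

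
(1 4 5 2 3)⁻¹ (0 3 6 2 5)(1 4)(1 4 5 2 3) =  (0 1 6 3 2)(4 5)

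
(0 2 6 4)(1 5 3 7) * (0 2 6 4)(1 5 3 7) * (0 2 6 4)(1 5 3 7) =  (0 4 6 2)(1 7 3 5)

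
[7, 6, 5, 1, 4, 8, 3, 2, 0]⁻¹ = [8, 3, 7, 6, 4, 2, 1, 0, 5]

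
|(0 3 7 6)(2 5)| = 4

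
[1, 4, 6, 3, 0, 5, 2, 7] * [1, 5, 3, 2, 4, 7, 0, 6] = [5, 4, 0, 2, 1, 7, 3, 6]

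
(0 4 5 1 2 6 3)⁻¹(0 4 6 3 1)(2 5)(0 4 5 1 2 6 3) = (0 2 4 5 3)(1 6)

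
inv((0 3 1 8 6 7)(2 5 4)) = (0 7 6 8 1 3)(2 4 5)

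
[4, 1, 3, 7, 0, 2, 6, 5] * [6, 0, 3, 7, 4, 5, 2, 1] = [4, 0, 7, 1, 6, 3, 2, 5]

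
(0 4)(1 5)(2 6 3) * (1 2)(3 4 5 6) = (0 5 2 3 1 6 4)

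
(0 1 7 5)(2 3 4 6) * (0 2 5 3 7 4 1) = (1 4 6 5 2 7 3)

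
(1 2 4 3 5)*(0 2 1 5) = (0 2 4 3)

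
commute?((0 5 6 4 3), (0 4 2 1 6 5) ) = no:(0 5 6 4 3)*(0 4 2 1 6 5) = (1 6 2) (3 4), (0 4 2 1 6 5)*(0 5 6 4 3) = (0 3) (1 4 2) 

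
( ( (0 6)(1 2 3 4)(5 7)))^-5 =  (0 6)(1 4 3 2)(5 7)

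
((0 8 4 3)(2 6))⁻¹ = (0 3 4 8)(2 6)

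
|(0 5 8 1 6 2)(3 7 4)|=6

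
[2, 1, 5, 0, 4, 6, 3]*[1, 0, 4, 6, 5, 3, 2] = [4, 0, 3, 1, 5, 2, 6]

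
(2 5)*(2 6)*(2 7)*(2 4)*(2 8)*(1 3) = (1 3)(2 5 6 7 4 8)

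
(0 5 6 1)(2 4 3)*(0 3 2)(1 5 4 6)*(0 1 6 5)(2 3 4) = (0 2 5 6)(1 4 3)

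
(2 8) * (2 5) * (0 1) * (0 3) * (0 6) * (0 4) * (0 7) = (0 1 3 6 4 7)(2 8 5)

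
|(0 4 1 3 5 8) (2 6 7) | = 6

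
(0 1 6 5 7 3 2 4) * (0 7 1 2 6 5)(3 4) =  (0 2 3 6)(1 5)(4 7)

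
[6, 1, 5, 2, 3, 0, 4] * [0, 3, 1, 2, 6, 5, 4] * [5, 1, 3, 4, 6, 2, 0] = [6, 4, 2, 1, 3, 5, 0]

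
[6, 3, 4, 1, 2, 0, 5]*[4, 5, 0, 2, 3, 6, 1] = [1, 2, 3, 5, 0, 4, 6]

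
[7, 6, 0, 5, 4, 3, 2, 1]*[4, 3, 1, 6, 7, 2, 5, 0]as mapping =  [0→0, 1→5, 2→4, 3→2, 4→7, 5→6, 6→1, 7→3]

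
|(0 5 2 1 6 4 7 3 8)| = 9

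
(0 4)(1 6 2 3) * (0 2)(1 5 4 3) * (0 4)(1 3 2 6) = (0 2 3 5)(4 6)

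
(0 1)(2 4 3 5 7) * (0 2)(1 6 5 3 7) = (0 6 5 1 2 4 7)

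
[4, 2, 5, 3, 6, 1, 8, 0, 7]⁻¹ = [7, 5, 1, 3, 0, 2, 4, 8, 6]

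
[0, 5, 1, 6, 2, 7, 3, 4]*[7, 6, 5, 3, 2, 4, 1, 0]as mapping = [0→7, 1→4, 2→6, 3→1, 4→5, 5→0, 6→3, 7→2]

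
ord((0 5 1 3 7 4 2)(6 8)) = 14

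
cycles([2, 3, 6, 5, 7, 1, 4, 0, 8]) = (0 2 6 4 7) (1 3 5) 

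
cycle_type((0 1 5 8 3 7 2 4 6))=9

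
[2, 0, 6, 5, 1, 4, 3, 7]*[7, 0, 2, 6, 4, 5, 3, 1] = [2, 7, 3, 5, 0, 4, 6, 1]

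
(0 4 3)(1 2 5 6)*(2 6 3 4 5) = (0 5 3)(1 6)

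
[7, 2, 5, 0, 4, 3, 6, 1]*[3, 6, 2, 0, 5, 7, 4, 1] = [1, 2, 7, 3, 5, 0, 4, 6]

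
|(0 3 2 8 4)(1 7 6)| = 15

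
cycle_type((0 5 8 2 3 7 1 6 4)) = 9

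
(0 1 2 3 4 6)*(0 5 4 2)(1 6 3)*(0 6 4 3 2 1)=(0 4 2)(1 6 5 3)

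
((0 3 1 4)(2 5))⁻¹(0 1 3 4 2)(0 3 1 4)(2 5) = (0 5 3 4 1)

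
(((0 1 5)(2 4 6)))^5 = (0 5 1)(2 6 4)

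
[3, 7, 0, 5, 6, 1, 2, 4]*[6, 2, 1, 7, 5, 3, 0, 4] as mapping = [0→7, 1→4, 2→6, 3→3, 4→0, 5→2, 6→1, 7→5] 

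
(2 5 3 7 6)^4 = (2 6 7 3 5)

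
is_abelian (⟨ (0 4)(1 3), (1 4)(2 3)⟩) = no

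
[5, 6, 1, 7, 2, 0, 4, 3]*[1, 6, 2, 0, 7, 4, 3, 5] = [4, 3, 6, 5, 2, 1, 7, 0]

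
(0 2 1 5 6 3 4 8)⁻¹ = (0 8 4 3 6 5 1 2)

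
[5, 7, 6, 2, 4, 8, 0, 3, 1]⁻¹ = [6, 8, 3, 7, 4, 0, 2, 1, 5]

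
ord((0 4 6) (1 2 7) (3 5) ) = 6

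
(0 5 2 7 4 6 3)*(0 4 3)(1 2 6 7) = (0 5 6)(1 2)(3 4 7)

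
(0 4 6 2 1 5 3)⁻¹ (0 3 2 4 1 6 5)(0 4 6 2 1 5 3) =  (0 1 6 5 2 3 4)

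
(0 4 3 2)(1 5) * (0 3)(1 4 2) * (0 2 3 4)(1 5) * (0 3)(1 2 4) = (1 2)(3 5)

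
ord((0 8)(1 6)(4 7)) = 2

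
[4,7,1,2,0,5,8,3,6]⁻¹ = [4,2,3,7,0,5,8,1,6]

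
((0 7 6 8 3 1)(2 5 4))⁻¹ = (0 1 3 8 6 7)(2 4 5)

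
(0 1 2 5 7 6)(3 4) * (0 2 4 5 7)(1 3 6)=(0 3 5)(1 4 6 2 7)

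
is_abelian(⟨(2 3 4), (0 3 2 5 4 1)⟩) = no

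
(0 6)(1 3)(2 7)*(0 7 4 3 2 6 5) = (0 5)(1 2 4 3)(6 7)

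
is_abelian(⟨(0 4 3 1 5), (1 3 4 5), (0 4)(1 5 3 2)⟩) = no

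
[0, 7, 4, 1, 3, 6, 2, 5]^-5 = [0, 5, 3, 7, 1, 2, 4, 6]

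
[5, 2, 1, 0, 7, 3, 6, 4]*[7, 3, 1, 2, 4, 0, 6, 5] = [0, 1, 3, 7, 5, 2, 6, 4]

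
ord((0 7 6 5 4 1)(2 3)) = 6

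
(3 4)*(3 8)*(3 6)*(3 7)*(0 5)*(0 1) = (0 5 1)(3 4 8 6 7)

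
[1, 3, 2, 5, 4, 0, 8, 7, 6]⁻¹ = [5, 0, 2, 1, 4, 3, 8, 7, 6]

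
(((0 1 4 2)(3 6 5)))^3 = (0 2 4 1)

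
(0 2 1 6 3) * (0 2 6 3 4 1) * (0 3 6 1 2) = (0 1 6 4 2 3) 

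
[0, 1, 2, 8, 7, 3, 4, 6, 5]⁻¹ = [0, 1, 2, 5, 6, 8, 7, 4, 3]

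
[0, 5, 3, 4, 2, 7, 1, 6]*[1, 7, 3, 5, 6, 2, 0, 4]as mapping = [0→1, 1→2, 2→5, 3→6, 4→3, 5→4, 6→7, 7→0]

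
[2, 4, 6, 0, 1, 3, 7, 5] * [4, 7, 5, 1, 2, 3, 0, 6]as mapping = [0→5, 1→2, 2→0, 3→4, 4→7, 5→1, 6→6, 7→3]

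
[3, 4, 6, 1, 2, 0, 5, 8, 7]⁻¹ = [5, 3, 4, 0, 1, 6, 2, 8, 7]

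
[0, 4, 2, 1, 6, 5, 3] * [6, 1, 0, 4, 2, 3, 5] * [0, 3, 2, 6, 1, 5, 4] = [4, 2, 0, 3, 5, 6, 1]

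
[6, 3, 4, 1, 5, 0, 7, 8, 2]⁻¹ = [5, 3, 8, 1, 2, 4, 0, 6, 7]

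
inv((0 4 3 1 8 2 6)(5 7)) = (0 6 2 8 1 3 4)(5 7)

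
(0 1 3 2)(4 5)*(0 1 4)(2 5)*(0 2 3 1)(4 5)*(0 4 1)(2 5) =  (0 2 4 3 1)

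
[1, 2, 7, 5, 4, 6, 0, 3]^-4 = [7, 3, 5, 0, 4, 1, 2, 6]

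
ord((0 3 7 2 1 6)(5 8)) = 6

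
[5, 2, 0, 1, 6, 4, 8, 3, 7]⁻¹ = [2, 3, 1, 7, 5, 0, 4, 8, 6]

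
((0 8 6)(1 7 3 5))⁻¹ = (0 6 8)(1 5 3 7)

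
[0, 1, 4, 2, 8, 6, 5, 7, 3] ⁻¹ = [0, 1, 3, 8, 2, 6, 5, 7, 4] 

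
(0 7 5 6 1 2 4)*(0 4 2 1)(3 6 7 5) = (0 5 7 3 6)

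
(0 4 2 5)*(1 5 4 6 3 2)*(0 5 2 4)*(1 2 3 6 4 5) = (0 4 2) (1 3 5) 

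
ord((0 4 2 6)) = 4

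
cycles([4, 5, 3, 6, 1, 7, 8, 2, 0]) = (0 4 1 5 7 2 3 6 8)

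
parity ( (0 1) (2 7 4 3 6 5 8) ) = odd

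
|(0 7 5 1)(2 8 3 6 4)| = 20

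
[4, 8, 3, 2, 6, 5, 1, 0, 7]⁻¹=[7, 6, 3, 2, 0, 5, 4, 8, 1]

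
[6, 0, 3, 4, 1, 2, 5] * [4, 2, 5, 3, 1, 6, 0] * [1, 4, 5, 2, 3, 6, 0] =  [1, 3, 2, 4, 5, 6, 0]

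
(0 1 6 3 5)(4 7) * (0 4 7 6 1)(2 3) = (2 3 5 4 6)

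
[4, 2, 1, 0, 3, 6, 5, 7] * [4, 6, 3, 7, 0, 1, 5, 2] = [0, 3, 6, 4, 7, 5, 1, 2]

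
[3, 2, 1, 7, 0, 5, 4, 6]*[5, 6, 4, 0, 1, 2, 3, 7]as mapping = [0→0, 1→4, 2→6, 3→7, 4→5, 5→2, 6→1, 7→3]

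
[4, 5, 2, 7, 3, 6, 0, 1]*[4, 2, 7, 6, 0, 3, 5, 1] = [0, 3, 7, 1, 6, 5, 4, 2]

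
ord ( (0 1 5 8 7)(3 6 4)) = 15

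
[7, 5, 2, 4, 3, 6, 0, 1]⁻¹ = [6, 7, 2, 4, 3, 1, 5, 0]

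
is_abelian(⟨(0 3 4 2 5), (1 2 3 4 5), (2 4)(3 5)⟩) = no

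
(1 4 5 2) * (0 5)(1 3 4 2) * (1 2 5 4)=(0 4)(1 5 2 3)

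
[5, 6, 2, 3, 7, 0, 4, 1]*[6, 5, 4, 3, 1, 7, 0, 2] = [7, 0, 4, 3, 2, 6, 1, 5]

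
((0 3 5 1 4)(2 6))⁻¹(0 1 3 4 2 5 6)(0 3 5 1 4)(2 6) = (0 6 1 2 3 4 5)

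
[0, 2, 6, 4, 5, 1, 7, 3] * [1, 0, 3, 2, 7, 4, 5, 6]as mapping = [0→1, 1→3, 2→5, 3→7, 4→4, 5→0, 6→6, 7→2]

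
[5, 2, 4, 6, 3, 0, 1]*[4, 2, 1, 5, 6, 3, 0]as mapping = [0→3, 1→1, 2→6, 3→0, 4→5, 5→4, 6→2]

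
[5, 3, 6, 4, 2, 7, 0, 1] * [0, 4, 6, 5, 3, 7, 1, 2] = [7, 5, 1, 3, 6, 2, 0, 4]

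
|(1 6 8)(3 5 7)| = 3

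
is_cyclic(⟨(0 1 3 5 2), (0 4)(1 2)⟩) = no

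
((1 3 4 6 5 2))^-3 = (1 6)(2 4)(3 5)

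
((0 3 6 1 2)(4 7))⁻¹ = (0 2 1 6 3)(4 7)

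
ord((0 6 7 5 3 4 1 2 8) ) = 9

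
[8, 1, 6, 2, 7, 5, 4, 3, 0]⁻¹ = [8, 1, 3, 7, 6, 5, 2, 4, 0]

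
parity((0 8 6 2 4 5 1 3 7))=even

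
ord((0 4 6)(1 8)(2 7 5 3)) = 12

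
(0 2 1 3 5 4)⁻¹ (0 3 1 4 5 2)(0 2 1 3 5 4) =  (0 4 1 2 5 3)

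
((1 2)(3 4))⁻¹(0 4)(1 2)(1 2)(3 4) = (0 3)(1 2)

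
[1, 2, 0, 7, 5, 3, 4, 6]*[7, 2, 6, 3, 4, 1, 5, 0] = [2, 6, 7, 0, 1, 3, 4, 5]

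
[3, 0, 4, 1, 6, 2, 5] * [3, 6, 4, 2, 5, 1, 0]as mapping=[0→2, 1→3, 2→5, 3→6, 4→0, 5→4, 6→1]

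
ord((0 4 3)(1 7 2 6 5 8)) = 6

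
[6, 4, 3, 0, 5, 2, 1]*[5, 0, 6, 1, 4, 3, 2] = [2, 4, 1, 5, 3, 6, 0]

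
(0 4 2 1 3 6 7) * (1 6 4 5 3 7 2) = (0 5 3 4 1 7)(2 6)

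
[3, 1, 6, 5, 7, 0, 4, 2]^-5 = [3, 1, 7, 5, 6, 0, 2, 4]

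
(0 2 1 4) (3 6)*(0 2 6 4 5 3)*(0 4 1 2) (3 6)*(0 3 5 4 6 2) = (0 5 2) (1 4 3) 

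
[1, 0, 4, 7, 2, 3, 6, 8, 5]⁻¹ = [1, 0, 4, 5, 2, 8, 6, 3, 7]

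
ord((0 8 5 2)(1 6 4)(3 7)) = 12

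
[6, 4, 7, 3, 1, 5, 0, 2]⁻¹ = [6, 4, 7, 3, 1, 5, 0, 2]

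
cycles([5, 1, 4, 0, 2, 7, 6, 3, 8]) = (0 5 7 3) (2 4) 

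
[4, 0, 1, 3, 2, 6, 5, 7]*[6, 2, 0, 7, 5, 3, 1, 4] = [5, 6, 2, 7, 0, 1, 3, 4]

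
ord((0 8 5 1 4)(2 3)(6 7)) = 10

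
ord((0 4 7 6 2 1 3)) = 7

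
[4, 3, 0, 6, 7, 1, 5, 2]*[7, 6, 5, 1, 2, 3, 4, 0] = [2, 1, 7, 4, 0, 6, 3, 5]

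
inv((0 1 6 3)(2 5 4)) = (0 3 6 1)(2 4 5)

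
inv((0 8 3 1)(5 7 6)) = (0 1 3 8)(5 6 7)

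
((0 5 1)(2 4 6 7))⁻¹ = (0 1 5)(2 7 6 4)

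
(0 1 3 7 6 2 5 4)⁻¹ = (0 4 5 2 6 7 3 1)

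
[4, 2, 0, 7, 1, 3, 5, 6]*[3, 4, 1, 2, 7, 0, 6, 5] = [7, 1, 3, 5, 4, 2, 0, 6]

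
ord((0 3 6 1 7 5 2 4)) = 8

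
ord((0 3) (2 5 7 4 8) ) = 10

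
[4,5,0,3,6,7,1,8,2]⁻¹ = [2,6,8,3,0,1,4,5,7]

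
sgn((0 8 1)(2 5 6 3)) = -1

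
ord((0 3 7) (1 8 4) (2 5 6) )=3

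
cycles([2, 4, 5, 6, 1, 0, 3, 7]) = (0 2 5)(1 4)(3 6)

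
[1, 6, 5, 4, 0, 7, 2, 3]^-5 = [2, 5, 3, 1, 6, 4, 7, 0]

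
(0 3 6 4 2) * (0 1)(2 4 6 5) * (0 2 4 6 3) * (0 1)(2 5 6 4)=(0 1 5 2)(3 6)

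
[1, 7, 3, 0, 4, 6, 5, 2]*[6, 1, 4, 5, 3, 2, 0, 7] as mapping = [0→1, 1→7, 2→5, 3→6, 4→3, 5→0, 6→2, 7→4] 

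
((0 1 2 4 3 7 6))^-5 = (0 2 3 6 1 4 7)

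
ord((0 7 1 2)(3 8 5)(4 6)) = 12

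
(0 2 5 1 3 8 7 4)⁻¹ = (0 4 7 8 3 1 5 2)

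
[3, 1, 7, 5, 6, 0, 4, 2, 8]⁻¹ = [5, 1, 7, 0, 6, 3, 4, 2, 8]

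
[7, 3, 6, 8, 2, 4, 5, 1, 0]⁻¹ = [8, 7, 4, 1, 5, 6, 2, 0, 3]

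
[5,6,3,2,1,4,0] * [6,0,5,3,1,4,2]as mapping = [0→4,1→2,2→3,3→5,4→0,5→1,6→6]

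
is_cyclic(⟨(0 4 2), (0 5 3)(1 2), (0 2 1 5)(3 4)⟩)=no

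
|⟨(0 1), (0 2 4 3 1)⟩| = 120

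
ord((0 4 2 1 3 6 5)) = 7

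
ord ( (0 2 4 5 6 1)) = 6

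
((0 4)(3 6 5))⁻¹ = (0 4)(3 5 6)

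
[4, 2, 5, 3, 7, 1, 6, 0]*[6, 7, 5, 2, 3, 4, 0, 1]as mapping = [0→3, 1→5, 2→4, 3→2, 4→1, 5→7, 6→0, 7→6]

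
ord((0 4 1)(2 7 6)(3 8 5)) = 3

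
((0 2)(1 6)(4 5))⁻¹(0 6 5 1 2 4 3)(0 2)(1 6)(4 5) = (0 5 3 2 1 4 6)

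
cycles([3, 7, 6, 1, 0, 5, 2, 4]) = (0 3 1 7 4)(2 6)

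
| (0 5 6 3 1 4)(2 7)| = 6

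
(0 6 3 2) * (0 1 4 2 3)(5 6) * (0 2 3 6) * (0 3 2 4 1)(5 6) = (0 6 4 2)(3 5)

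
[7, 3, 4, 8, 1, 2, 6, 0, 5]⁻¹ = [7, 4, 5, 1, 2, 8, 6, 0, 3]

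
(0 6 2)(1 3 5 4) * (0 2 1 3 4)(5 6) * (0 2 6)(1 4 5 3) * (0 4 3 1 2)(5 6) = (0 1 6 3 4 2 5)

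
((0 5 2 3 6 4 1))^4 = (0 6 5 4 2 1 3)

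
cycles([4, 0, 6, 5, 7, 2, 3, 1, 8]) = (0 4 7 1)(2 6 3 5)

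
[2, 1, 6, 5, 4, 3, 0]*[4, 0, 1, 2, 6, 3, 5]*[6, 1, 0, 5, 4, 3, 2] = [1, 6, 3, 5, 2, 0, 4]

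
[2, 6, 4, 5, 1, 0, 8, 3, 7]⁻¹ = [5, 4, 0, 7, 2, 3, 1, 8, 6]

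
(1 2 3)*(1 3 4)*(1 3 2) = (2 4 3) 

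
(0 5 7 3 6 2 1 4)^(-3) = (0 2 7 4 6 5 1 3)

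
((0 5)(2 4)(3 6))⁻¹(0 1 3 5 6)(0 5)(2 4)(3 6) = (0 3 5 1 6)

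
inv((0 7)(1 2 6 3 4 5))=(0 7)(1 5 4 3 6 2)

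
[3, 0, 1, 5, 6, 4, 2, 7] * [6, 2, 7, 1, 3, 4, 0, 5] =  [1, 6, 2, 4, 0, 3, 7, 5]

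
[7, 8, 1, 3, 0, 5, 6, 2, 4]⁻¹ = [4, 2, 7, 3, 8, 5, 6, 0, 1]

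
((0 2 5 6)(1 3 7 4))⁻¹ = (0 6 5 2)(1 4 7 3)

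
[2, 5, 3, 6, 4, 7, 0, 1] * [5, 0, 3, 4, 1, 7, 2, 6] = [3, 7, 4, 2, 1, 6, 5, 0]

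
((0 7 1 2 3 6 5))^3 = (0 2 5 1 6 7 3)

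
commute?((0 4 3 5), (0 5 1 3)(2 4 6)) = no:(0 4 3 5) * (0 5 1 3)(2 4 6) = (0 6 2 4)(1 3), (0 5 1 3)(2 4 6) * (0 4 3 5) = (1 5)(2 3 4 6)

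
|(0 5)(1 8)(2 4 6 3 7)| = 10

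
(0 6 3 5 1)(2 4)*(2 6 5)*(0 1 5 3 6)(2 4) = (0 3 4)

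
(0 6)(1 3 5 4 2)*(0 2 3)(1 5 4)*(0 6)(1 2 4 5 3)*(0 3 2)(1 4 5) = (0 3 1 6 5)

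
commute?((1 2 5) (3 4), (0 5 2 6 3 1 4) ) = no:(1 2 5) (3 4)*(0 5 2 6 3 1 4) = (0 5 4 1 6 3), (0 5 2 6 3 1 4)*(1 2 5) (3 4) = (0 1 3 2 6 4) 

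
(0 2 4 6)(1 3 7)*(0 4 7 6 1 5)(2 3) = (0 3 6 4 1 2 7 5)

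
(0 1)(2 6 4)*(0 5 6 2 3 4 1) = (1 5 6)(3 4)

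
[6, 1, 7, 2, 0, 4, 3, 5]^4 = [7, 1, 0, 4, 2, 3, 5, 6]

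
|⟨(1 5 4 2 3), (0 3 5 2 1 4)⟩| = 720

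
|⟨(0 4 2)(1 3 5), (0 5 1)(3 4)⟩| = 720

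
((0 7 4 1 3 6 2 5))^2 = (0 4 3 2)(1 6 5 7)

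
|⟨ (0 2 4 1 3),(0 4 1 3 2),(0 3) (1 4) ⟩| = 60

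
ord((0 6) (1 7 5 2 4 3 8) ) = 14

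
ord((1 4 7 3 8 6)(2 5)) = 6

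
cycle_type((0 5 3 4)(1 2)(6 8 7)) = 2.3.4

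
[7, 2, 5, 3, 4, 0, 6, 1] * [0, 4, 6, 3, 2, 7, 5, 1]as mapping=[0→1, 1→6, 2→7, 3→3, 4→2, 5→0, 6→5, 7→4]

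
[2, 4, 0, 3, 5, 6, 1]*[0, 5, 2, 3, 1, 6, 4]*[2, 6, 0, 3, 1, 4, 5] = [0, 6, 2, 3, 5, 1, 4]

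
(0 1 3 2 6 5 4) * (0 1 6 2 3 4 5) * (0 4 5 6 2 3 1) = (0 2 3 1 5 6 4)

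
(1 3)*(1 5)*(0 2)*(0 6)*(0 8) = (0 2 6 8)(1 3 5)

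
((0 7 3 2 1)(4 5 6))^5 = (4 6 5)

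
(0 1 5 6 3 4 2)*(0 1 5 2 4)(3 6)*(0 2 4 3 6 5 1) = (0 1 4 3 2)(5 6)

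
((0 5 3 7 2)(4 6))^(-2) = (0 7 5 2 3)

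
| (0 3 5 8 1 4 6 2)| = 8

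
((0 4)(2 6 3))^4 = (2 6 3)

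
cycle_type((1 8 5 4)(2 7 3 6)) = 4^2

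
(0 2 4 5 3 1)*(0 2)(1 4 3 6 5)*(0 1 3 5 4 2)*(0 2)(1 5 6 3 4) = (0 5 3)(1 2 6)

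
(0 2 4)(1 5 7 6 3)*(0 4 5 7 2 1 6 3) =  (0 1 7 3 6)(2 5)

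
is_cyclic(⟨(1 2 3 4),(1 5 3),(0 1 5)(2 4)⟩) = no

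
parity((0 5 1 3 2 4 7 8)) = odd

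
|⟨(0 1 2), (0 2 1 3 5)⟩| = 60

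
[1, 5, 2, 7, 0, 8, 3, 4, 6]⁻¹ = [4, 0, 2, 6, 7, 1, 8, 3, 5]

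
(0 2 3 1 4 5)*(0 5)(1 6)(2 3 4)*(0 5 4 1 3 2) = (0 2 1)(3 6)(4 5)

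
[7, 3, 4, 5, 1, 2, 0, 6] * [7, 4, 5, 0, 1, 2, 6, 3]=[3, 0, 1, 2, 4, 5, 7, 6]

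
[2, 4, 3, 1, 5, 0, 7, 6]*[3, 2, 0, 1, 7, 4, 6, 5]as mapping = [0→0, 1→7, 2→1, 3→2, 4→4, 5→3, 6→5, 7→6]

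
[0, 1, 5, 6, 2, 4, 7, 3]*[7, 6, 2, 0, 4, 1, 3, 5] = [7, 6, 1, 3, 2, 4, 5, 0]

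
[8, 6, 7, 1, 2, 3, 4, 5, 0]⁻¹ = [8, 3, 4, 5, 6, 7, 1, 2, 0]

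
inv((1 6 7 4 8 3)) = (1 3 8 4 7 6)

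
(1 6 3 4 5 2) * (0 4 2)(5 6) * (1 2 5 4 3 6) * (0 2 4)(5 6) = (0 3 6 5 2 4 1)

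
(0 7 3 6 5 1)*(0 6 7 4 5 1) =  (0 4 5)(1 6)(3 7)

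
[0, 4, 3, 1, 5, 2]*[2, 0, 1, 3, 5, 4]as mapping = [0→2, 1→5, 2→3, 3→0, 4→4, 5→1]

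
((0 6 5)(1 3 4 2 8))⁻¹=(0 5 6)(1 8 2 4 3)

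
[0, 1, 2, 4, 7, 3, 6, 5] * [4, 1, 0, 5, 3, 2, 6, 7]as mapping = [0→4, 1→1, 2→0, 3→3, 4→7, 5→5, 6→6, 7→2]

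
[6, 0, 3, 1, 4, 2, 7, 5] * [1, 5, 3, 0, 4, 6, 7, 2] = [7, 1, 0, 5, 4, 3, 2, 6]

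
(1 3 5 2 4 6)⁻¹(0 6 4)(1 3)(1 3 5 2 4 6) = (0 1 6)(3 5)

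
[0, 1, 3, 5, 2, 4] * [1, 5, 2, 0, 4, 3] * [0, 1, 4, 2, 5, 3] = [1, 3, 0, 2, 4, 5]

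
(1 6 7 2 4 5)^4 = (1 4 7)(2 6 5)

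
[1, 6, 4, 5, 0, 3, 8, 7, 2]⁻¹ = [4, 0, 8, 5, 2, 3, 1, 7, 6]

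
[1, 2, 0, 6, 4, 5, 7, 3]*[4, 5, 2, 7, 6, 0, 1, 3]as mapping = [0→5, 1→2, 2→4, 3→1, 4→6, 5→0, 6→3, 7→7]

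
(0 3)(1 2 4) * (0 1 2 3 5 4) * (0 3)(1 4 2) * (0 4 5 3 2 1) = (0 3 5 1 4)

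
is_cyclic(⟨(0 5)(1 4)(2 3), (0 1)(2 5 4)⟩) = no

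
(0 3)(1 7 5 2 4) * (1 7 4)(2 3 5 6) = (0 5 3)(1 4 7 6 2)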